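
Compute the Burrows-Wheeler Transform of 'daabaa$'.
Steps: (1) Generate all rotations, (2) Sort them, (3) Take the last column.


Rotations (sorted):
  0: $daabaa -> last char: a
  1: a$daaba -> last char: a
  2: aa$daab -> last char: b
  3: aabaa$d -> last char: d
  4: abaa$da -> last char: a
  5: baa$daa -> last char: a
  6: daabaa$ -> last char: $


BWT = aabdaa$


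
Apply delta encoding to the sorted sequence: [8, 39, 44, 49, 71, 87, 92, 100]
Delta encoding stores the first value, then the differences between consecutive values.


First value: 8
Deltas:
  39 - 8 = 31
  44 - 39 = 5
  49 - 44 = 5
  71 - 49 = 22
  87 - 71 = 16
  92 - 87 = 5
  100 - 92 = 8


Delta encoded: [8, 31, 5, 5, 22, 16, 5, 8]


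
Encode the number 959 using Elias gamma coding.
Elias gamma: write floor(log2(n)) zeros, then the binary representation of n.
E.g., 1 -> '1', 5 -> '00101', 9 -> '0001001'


num_bits = floor(log2(959)) + 1 = 10
leading_zeros = num_bits - 1 = 9
binary(959) = 1110111111

Elias gamma(959) = '000000000' + '1110111111' = 0000000001110111111 (19 bits)


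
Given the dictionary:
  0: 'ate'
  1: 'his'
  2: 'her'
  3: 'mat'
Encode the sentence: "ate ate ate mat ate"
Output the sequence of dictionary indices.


Look up each word in the dictionary:
  'ate' -> 0
  'ate' -> 0
  'ate' -> 0
  'mat' -> 3
  'ate' -> 0

Encoded: [0, 0, 0, 3, 0]


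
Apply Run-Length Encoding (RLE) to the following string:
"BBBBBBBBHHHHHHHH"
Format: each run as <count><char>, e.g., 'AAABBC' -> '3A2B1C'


Scanning runs left to right:
  i=0: run of 'B' x 8 -> '8B'
  i=8: run of 'H' x 8 -> '8H'

RLE = 8B8H


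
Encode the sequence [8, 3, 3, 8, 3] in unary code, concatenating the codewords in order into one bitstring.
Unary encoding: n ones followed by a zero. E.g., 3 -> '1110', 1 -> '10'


Encode each number as n ones followed by a terminating 0:
  8 -> 111111110 (9 bits)
  3 -> 1110 (4 bits)
  3 -> 1110 (4 bits)
  8 -> 111111110 (9 bits)
  3 -> 1110 (4 bits)
Total length = 9 + 4 + 4 + 9 + 4 = 30 bits.

Unary([8, 3, 3, 8, 3]) = 111111110111011101111111101110 (30 bits)


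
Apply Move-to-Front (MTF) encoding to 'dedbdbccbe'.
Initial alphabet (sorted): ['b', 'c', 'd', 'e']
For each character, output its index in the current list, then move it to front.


MTF encoding:
'd': index 2 in ['b', 'c', 'd', 'e'] -> ['d', 'b', 'c', 'e']
'e': index 3 in ['d', 'b', 'c', 'e'] -> ['e', 'd', 'b', 'c']
'd': index 1 in ['e', 'd', 'b', 'c'] -> ['d', 'e', 'b', 'c']
'b': index 2 in ['d', 'e', 'b', 'c'] -> ['b', 'd', 'e', 'c']
'd': index 1 in ['b', 'd', 'e', 'c'] -> ['d', 'b', 'e', 'c']
'b': index 1 in ['d', 'b', 'e', 'c'] -> ['b', 'd', 'e', 'c']
'c': index 3 in ['b', 'd', 'e', 'c'] -> ['c', 'b', 'd', 'e']
'c': index 0 in ['c', 'b', 'd', 'e'] -> ['c', 'b', 'd', 'e']
'b': index 1 in ['c', 'b', 'd', 'e'] -> ['b', 'c', 'd', 'e']
'e': index 3 in ['b', 'c', 'd', 'e'] -> ['e', 'b', 'c', 'd']


Output: [2, 3, 1, 2, 1, 1, 3, 0, 1, 3]


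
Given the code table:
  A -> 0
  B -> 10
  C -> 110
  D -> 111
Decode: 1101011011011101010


Decoding:
110 -> C
10 -> B
110 -> C
110 -> C
111 -> D
0 -> A
10 -> B
10 -> B


Result: CBCCDABB


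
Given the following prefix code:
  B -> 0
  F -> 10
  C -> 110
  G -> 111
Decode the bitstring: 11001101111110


Decoding step by step:
Bits 110 -> C
Bits 0 -> B
Bits 110 -> C
Bits 111 -> G
Bits 111 -> G
Bits 0 -> B


Decoded message: CBCGGB


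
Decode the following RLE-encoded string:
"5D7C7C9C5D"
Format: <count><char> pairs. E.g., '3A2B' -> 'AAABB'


Expanding each <count><char> pair:
  5D -> 'DDDDD'
  7C -> 'CCCCCCC'
  7C -> 'CCCCCCC'
  9C -> 'CCCCCCCCC'
  5D -> 'DDDDD'

Decoded = DDDDDCCCCCCCCCCCCCCCCCCCCCCCDDDDD


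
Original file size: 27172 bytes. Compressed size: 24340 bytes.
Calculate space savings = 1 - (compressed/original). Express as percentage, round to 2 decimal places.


ratio = compressed/original = 24340/27172 = 0.895775
savings = 1 - ratio = 1 - 0.895775 = 0.104225
as a percentage: 0.104225 * 100 = 10.42%

Space savings = 1 - 24340/27172 = 10.42%


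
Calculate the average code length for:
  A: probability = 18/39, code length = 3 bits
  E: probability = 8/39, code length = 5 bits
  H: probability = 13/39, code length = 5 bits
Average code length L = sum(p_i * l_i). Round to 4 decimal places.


Weighted contributions p_i * l_i:
  A: (18/39) * 3 = 54/39
  E: (8/39) * 5 = 40/39
  H: (13/39) * 5 = 65/39
Sum = (54 + 40 + 65)/39 = 159/39

L = 159/39 = 4.0769 bits/symbol


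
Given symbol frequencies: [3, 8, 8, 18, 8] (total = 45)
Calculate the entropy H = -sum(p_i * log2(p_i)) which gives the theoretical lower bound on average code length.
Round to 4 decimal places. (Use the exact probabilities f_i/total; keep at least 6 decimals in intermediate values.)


Per-symbol terms -p_i * log2(p_i) with p_i = f_i/45:
  p = 3/45 = 0.066667: log2(p) = -3.906891, -p*log2(p) = 0.260459
  p = 8/45 = 0.177778: log2(p) = -2.491853, -p*log2(p) = 0.442996
  p = 8/45 = 0.177778: log2(p) = -2.491853, -p*log2(p) = 0.442996
  p = 18/45 = 0.400000: log2(p) = -1.321928, -p*log2(p) = 0.528771
  p = 8/45 = 0.177778: log2(p) = -2.491853, -p*log2(p) = 0.442996
H = 0.260459 + 0.442996 + 0.442996 + 0.528771 + 0.442996 = 2.118218

H = 2.1182 bits/symbol


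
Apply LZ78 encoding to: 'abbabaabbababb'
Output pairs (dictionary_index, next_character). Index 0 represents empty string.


LZ78 encoding steps:
Dictionary: {0: ''}
Step 1: w='' (idx 0), next='a' -> output (0, 'a'), add 'a' as idx 1
Step 2: w='' (idx 0), next='b' -> output (0, 'b'), add 'b' as idx 2
Step 3: w='b' (idx 2), next='a' -> output (2, 'a'), add 'ba' as idx 3
Step 4: w='ba' (idx 3), next='a' -> output (3, 'a'), add 'baa' as idx 4
Step 5: w='b' (idx 2), next='b' -> output (2, 'b'), add 'bb' as idx 5
Step 6: w='a' (idx 1), next='b' -> output (1, 'b'), add 'ab' as idx 6
Step 7: w='ab' (idx 6), next='b' -> output (6, 'b'), add 'abb' as idx 7


Encoded: [(0, 'a'), (0, 'b'), (2, 'a'), (3, 'a'), (2, 'b'), (1, 'b'), (6, 'b')]


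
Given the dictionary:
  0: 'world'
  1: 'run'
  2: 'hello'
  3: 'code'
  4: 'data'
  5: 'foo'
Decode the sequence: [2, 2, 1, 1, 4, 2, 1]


Look up each index in the dictionary:
  2 -> 'hello'
  2 -> 'hello'
  1 -> 'run'
  1 -> 'run'
  4 -> 'data'
  2 -> 'hello'
  1 -> 'run'

Decoded: "hello hello run run data hello run"


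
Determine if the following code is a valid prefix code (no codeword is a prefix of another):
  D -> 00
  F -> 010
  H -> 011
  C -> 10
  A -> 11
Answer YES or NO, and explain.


Checking each pair (does one codeword prefix another?):
  D='00' vs F='010': no prefix
  D='00' vs H='011': no prefix
  D='00' vs C='10': no prefix
  D='00' vs A='11': no prefix
  F='010' vs D='00': no prefix
  F='010' vs H='011': no prefix
  F='010' vs C='10': no prefix
  F='010' vs A='11': no prefix
  H='011' vs D='00': no prefix
  H='011' vs F='010': no prefix
  H='011' vs C='10': no prefix
  H='011' vs A='11': no prefix
  C='10' vs D='00': no prefix
  C='10' vs F='010': no prefix
  C='10' vs H='011': no prefix
  C='10' vs A='11': no prefix
  A='11' vs D='00': no prefix
  A='11' vs F='010': no prefix
  A='11' vs H='011': no prefix
  A='11' vs C='10': no prefix
No violation found over all pairs.

YES -- this is a valid prefix code. No codeword is a prefix of any other codeword.


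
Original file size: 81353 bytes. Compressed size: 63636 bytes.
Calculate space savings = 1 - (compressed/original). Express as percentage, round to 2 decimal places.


ratio = compressed/original = 63636/81353 = 0.782221
savings = 1 - ratio = 1 - 0.782221 = 0.217779
as a percentage: 0.217779 * 100 = 21.78%

Space savings = 1 - 63636/81353 = 21.78%


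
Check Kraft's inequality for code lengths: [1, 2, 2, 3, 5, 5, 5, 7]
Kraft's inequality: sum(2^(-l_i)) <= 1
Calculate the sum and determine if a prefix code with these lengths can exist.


Sum = 2^(-1) + 2^(-2) + 2^(-2) + 2^(-3) + 2^(-5) + 2^(-5) + 2^(-5) + 2^(-7)
    = 0.5 + 0.25 + 0.25 + 0.125 + 0.03125 + 0.03125 + 0.03125 + 0.0078125
    = 157/128 = 1.2265625
Since 1.2265625 > 1, Kraft's inequality is NOT satisfied.
A prefix code with these lengths CANNOT exist.

Kraft sum = 1.2265625. Not satisfied.


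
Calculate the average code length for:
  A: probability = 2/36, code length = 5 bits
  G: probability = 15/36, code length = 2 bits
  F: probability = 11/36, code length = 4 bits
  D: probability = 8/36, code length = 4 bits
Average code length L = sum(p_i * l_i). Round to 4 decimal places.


Weighted contributions p_i * l_i:
  A: (2/36) * 5 = 10/36
  G: (15/36) * 2 = 30/36
  F: (11/36) * 4 = 44/36
  D: (8/36) * 4 = 32/36
Sum = (10 + 30 + 44 + 32)/36 = 116/36

L = 116/36 = 3.2222 bits/symbol


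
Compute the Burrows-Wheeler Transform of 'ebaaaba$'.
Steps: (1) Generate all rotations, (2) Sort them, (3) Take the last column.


Rotations (sorted):
  0: $ebaaaba -> last char: a
  1: a$ebaaab -> last char: b
  2: aaaba$eb -> last char: b
  3: aaba$eba -> last char: a
  4: aba$ebaa -> last char: a
  5: ba$ebaaa -> last char: a
  6: baaaba$e -> last char: e
  7: ebaaaba$ -> last char: $


BWT = abbaaae$


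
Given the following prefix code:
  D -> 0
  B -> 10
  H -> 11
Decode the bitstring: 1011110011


Decoding step by step:
Bits 10 -> B
Bits 11 -> H
Bits 11 -> H
Bits 0 -> D
Bits 0 -> D
Bits 11 -> H


Decoded message: BHHDDH


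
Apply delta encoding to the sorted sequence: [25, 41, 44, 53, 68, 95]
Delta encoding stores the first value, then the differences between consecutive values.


First value: 25
Deltas:
  41 - 25 = 16
  44 - 41 = 3
  53 - 44 = 9
  68 - 53 = 15
  95 - 68 = 27


Delta encoded: [25, 16, 3, 9, 15, 27]


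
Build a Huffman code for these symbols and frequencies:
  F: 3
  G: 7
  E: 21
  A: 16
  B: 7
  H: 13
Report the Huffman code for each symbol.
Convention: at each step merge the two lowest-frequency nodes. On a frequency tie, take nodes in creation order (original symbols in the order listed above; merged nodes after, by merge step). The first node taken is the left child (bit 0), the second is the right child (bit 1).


Huffman tree construction:
Step 1: Merge F(3) + G(7) = 10
Step 2: Merge B(7) + (F+G)(10) = 17
Step 3: Merge H(13) + A(16) = 29
Step 4: Merge (B+(F+G))(17) + E(21) = 38
Step 5: Merge (H+A)(29) + ((B+(F+G))+E)(38) = 67
Read each symbol's code off the tree from the root (left child = 0, right child = 1).

Codes:
  F: 1010 (length 4)
  G: 1011 (length 4)
  E: 11 (length 2)
  A: 01 (length 2)
  B: 100 (length 3)
  H: 00 (length 2)
Average code length: 161/67 = 2.4030 bits/symbol


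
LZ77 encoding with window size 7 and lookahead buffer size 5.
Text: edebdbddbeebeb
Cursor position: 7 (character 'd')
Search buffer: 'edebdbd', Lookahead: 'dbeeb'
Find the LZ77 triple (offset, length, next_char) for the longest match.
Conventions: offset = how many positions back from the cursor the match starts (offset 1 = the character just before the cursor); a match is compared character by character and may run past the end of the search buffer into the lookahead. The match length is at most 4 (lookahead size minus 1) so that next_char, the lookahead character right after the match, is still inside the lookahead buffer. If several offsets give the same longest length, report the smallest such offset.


Try each offset into the search buffer:
  offset=1 (pos 6, char 'd'): match length 1
  offset=2 (pos 5, char 'b'): match length 0
  offset=3 (pos 4, char 'd'): match length 2
  offset=4 (pos 3, char 'b'): match length 0
  offset=5 (pos 2, char 'e'): match length 0
  offset=6 (pos 1, char 'd'): match length 1
  offset=7 (pos 0, char 'e'): match length 0
Longest match has length 2 at offset 3.
next_char = character at position 7 + 2 = 9 -> 'e'

Best match: offset=3, length=2 (matching 'db' starting at position 4)
LZ77 triple: (3, 2, 'e')


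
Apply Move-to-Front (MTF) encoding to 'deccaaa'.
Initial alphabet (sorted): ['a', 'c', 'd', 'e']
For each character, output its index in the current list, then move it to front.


MTF encoding:
'd': index 2 in ['a', 'c', 'd', 'e'] -> ['d', 'a', 'c', 'e']
'e': index 3 in ['d', 'a', 'c', 'e'] -> ['e', 'd', 'a', 'c']
'c': index 3 in ['e', 'd', 'a', 'c'] -> ['c', 'e', 'd', 'a']
'c': index 0 in ['c', 'e', 'd', 'a'] -> ['c', 'e', 'd', 'a']
'a': index 3 in ['c', 'e', 'd', 'a'] -> ['a', 'c', 'e', 'd']
'a': index 0 in ['a', 'c', 'e', 'd'] -> ['a', 'c', 'e', 'd']
'a': index 0 in ['a', 'c', 'e', 'd'] -> ['a', 'c', 'e', 'd']


Output: [2, 3, 3, 0, 3, 0, 0]


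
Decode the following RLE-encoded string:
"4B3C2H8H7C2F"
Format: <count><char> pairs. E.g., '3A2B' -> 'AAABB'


Expanding each <count><char> pair:
  4B -> 'BBBB'
  3C -> 'CCC'
  2H -> 'HH'
  8H -> 'HHHHHHHH'
  7C -> 'CCCCCCC'
  2F -> 'FF'

Decoded = BBBBCCCHHHHHHHHHHCCCCCCCFF


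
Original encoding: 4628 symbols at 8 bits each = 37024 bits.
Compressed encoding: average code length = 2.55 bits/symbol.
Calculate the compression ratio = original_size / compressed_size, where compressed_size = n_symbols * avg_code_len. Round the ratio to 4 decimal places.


original_size = n_symbols * orig_bits = 4628 * 8 = 37024 bits
compressed_size = n_symbols * avg_code_len = 4628 * 2.55 = 11801.4 bits
ratio = original_size / compressed_size = 37024 / 11801.4 = 3.1373

Compression ratio = 3.1373


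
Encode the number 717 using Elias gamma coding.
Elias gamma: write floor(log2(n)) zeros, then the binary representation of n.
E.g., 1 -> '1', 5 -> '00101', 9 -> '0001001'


num_bits = floor(log2(717)) + 1 = 10
leading_zeros = num_bits - 1 = 9
binary(717) = 1011001101

Elias gamma(717) = '000000000' + '1011001101' = 0000000001011001101 (19 bits)


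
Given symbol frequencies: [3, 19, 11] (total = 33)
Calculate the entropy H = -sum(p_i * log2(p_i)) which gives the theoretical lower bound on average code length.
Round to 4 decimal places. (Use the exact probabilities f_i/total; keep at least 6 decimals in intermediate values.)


Per-symbol terms -p_i * log2(p_i) with p_i = f_i/33:
  p = 3/33 = 0.090909: log2(p) = -3.459432, -p*log2(p) = 0.314494
  p = 19/33 = 0.575758: log2(p) = -0.796467, -p*log2(p) = 0.458572
  p = 11/33 = 0.333333: log2(p) = -1.584963, -p*log2(p) = 0.528321
H = 0.314494 + 0.458572 + 0.528321 = 1.301387

H = 1.3014 bits/symbol


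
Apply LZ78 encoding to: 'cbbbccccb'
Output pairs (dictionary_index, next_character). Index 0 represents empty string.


LZ78 encoding steps:
Dictionary: {0: ''}
Step 1: w='' (idx 0), next='c' -> output (0, 'c'), add 'c' as idx 1
Step 2: w='' (idx 0), next='b' -> output (0, 'b'), add 'b' as idx 2
Step 3: w='b' (idx 2), next='b' -> output (2, 'b'), add 'bb' as idx 3
Step 4: w='c' (idx 1), next='c' -> output (1, 'c'), add 'cc' as idx 4
Step 5: w='cc' (idx 4), next='b' -> output (4, 'b'), add 'ccb' as idx 5


Encoded: [(0, 'c'), (0, 'b'), (2, 'b'), (1, 'c'), (4, 'b')]


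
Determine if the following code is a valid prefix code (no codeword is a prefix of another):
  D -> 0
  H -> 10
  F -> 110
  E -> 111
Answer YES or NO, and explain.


Checking each pair (does one codeword prefix another?):
  D='0' vs H='10': no prefix
  D='0' vs F='110': no prefix
  D='0' vs E='111': no prefix
  H='10' vs D='0': no prefix
  H='10' vs F='110': no prefix
  H='10' vs E='111': no prefix
  F='110' vs D='0': no prefix
  F='110' vs H='10': no prefix
  F='110' vs E='111': no prefix
  E='111' vs D='0': no prefix
  E='111' vs H='10': no prefix
  E='111' vs F='110': no prefix
No violation found over all pairs.

YES -- this is a valid prefix code. No codeword is a prefix of any other codeword.


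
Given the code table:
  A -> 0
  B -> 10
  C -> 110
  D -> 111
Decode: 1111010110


Decoding:
111 -> D
10 -> B
10 -> B
110 -> C


Result: DBBC


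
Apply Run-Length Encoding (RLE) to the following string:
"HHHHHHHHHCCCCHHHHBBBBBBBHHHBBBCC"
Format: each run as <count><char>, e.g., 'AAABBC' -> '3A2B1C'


Scanning runs left to right:
  i=0: run of 'H' x 9 -> '9H'
  i=9: run of 'C' x 4 -> '4C'
  i=13: run of 'H' x 4 -> '4H'
  i=17: run of 'B' x 7 -> '7B'
  i=24: run of 'H' x 3 -> '3H'
  i=27: run of 'B' x 3 -> '3B'
  i=30: run of 'C' x 2 -> '2C'

RLE = 9H4C4H7B3H3B2C


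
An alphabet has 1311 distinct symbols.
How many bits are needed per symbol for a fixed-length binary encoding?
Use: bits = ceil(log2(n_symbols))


log2(1311) = 10.3565
Bracket: 2^10 = 1024 < 1311 <= 2^11 = 2048
So ceil(log2(1311)) = 11

bits = ceil(log2(1311)) = ceil(10.3565) = 11 bits


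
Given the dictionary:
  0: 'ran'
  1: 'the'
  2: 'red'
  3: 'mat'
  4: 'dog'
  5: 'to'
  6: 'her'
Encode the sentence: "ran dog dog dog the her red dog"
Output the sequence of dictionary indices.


Look up each word in the dictionary:
  'ran' -> 0
  'dog' -> 4
  'dog' -> 4
  'dog' -> 4
  'the' -> 1
  'her' -> 6
  'red' -> 2
  'dog' -> 4

Encoded: [0, 4, 4, 4, 1, 6, 2, 4]


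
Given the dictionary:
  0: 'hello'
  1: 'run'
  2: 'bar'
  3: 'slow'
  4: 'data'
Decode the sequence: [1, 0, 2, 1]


Look up each index in the dictionary:
  1 -> 'run'
  0 -> 'hello'
  2 -> 'bar'
  1 -> 'run'

Decoded: "run hello bar run"


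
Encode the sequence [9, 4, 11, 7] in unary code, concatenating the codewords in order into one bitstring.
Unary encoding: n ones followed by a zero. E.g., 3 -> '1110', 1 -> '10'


Encode each number as n ones followed by a terminating 0:
  9 -> 1111111110 (10 bits)
  4 -> 11110 (5 bits)
  11 -> 111111111110 (12 bits)
  7 -> 11111110 (8 bits)
Total length = 10 + 5 + 12 + 8 = 35 bits.

Unary([9, 4, 11, 7]) = 11111111101111011111111111011111110 (35 bits)


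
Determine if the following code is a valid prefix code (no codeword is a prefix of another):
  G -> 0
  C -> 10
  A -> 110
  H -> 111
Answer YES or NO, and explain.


Checking each pair (does one codeword prefix another?):
  G='0' vs C='10': no prefix
  G='0' vs A='110': no prefix
  G='0' vs H='111': no prefix
  C='10' vs G='0': no prefix
  C='10' vs A='110': no prefix
  C='10' vs H='111': no prefix
  A='110' vs G='0': no prefix
  A='110' vs C='10': no prefix
  A='110' vs H='111': no prefix
  H='111' vs G='0': no prefix
  H='111' vs C='10': no prefix
  H='111' vs A='110': no prefix
No violation found over all pairs.

YES -- this is a valid prefix code. No codeword is a prefix of any other codeword.


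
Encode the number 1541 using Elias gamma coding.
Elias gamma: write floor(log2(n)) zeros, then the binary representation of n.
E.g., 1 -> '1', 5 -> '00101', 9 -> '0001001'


num_bits = floor(log2(1541)) + 1 = 11
leading_zeros = num_bits - 1 = 10
binary(1541) = 11000000101

Elias gamma(1541) = '0000000000' + '11000000101' = 000000000011000000101 (21 bits)


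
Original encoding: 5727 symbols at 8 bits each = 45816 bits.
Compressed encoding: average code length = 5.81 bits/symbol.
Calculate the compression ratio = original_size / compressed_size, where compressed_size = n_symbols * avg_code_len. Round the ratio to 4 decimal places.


original_size = n_symbols * orig_bits = 5727 * 8 = 45816 bits
compressed_size = n_symbols * avg_code_len = 5727 * 5.81 = 33273.87 bits
ratio = original_size / compressed_size = 45816 / 33273.87 = 1.3769

Compression ratio = 1.3769


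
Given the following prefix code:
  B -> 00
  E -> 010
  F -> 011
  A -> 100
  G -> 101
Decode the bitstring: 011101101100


Decoding step by step:
Bits 011 -> F
Bits 101 -> G
Bits 101 -> G
Bits 100 -> A


Decoded message: FGGA


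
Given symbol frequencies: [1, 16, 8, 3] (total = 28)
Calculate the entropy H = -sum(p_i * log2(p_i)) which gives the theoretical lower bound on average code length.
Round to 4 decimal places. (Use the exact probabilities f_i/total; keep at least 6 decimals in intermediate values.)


Per-symbol terms -p_i * log2(p_i) with p_i = f_i/28:
  p = 1/28 = 0.035714: log2(p) = -4.807355, -p*log2(p) = 0.171691
  p = 16/28 = 0.571429: log2(p) = -0.807355, -p*log2(p) = 0.461346
  p = 8/28 = 0.285714: log2(p) = -1.807355, -p*log2(p) = 0.516387
  p = 3/28 = 0.107143: log2(p) = -3.222392, -p*log2(p) = 0.345256
H = 0.171691 + 0.461346 + 0.516387 + 0.345256 = 1.494680

H = 1.4947 bits/symbol


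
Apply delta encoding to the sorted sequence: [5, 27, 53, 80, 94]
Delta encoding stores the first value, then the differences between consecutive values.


First value: 5
Deltas:
  27 - 5 = 22
  53 - 27 = 26
  80 - 53 = 27
  94 - 80 = 14


Delta encoded: [5, 22, 26, 27, 14]


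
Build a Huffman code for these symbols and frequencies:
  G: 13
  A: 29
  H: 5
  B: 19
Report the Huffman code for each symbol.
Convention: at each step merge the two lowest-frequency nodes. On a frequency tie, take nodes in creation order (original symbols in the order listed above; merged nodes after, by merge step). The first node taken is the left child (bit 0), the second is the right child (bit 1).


Huffman tree construction:
Step 1: Merge H(5) + G(13) = 18
Step 2: Merge (H+G)(18) + B(19) = 37
Step 3: Merge A(29) + ((H+G)+B)(37) = 66
Read each symbol's code off the tree from the root (left child = 0, right child = 1).

Codes:
  G: 101 (length 3)
  A: 0 (length 1)
  H: 100 (length 3)
  B: 11 (length 2)
Average code length: 121/66 = 1.8333 bits/symbol


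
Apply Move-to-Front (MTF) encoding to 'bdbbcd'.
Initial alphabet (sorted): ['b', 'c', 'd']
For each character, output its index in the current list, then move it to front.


MTF encoding:
'b': index 0 in ['b', 'c', 'd'] -> ['b', 'c', 'd']
'd': index 2 in ['b', 'c', 'd'] -> ['d', 'b', 'c']
'b': index 1 in ['d', 'b', 'c'] -> ['b', 'd', 'c']
'b': index 0 in ['b', 'd', 'c'] -> ['b', 'd', 'c']
'c': index 2 in ['b', 'd', 'c'] -> ['c', 'b', 'd']
'd': index 2 in ['c', 'b', 'd'] -> ['d', 'c', 'b']


Output: [0, 2, 1, 0, 2, 2]


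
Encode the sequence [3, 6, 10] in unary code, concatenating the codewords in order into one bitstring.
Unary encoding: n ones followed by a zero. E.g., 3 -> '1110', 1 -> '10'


Encode each number as n ones followed by a terminating 0:
  3 -> 1110 (4 bits)
  6 -> 1111110 (7 bits)
  10 -> 11111111110 (11 bits)
Total length = 4 + 7 + 11 = 22 bits.

Unary([3, 6, 10]) = 1110111111011111111110 (22 bits)


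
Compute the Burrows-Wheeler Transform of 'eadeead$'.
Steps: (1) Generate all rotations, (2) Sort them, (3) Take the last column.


Rotations (sorted):
  0: $eadeead -> last char: d
  1: ad$eadee -> last char: e
  2: adeead$e -> last char: e
  3: d$eadeea -> last char: a
  4: deead$ea -> last char: a
  5: ead$eade -> last char: e
  6: eadeead$ -> last char: $
  7: eead$ead -> last char: d


BWT = deeaae$d


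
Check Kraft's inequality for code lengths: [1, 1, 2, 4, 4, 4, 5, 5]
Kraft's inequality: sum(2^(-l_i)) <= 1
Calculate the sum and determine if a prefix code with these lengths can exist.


Sum = 2^(-1) + 2^(-1) + 2^(-2) + 2^(-4) + 2^(-4) + 2^(-4) + 2^(-5) + 2^(-5)
    = 0.5 + 0.5 + 0.25 + 0.0625 + 0.0625 + 0.0625 + 0.03125 + 0.03125
    = 48/32 = 1.5
Since 1.5 > 1, Kraft's inequality is NOT satisfied.
A prefix code with these lengths CANNOT exist.

Kraft sum = 1.5. Not satisfied.


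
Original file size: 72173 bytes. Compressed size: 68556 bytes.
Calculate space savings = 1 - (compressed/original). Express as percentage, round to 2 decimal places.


ratio = compressed/original = 68556/72173 = 0.949884
savings = 1 - ratio = 1 - 0.949884 = 0.050116
as a percentage: 0.050116 * 100 = 5.01%

Space savings = 1 - 68556/72173 = 5.01%


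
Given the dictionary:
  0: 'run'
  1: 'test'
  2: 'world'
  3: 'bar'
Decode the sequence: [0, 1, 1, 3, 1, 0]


Look up each index in the dictionary:
  0 -> 'run'
  1 -> 'test'
  1 -> 'test'
  3 -> 'bar'
  1 -> 'test'
  0 -> 'run'

Decoded: "run test test bar test run"


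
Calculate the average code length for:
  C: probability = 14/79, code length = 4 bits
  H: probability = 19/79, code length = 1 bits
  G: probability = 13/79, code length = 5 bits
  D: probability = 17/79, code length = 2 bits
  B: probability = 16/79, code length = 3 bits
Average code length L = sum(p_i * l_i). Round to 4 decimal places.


Weighted contributions p_i * l_i:
  C: (14/79) * 4 = 56/79
  H: (19/79) * 1 = 19/79
  G: (13/79) * 5 = 65/79
  D: (17/79) * 2 = 34/79
  B: (16/79) * 3 = 48/79
Sum = (56 + 19 + 65 + 34 + 48)/79 = 222/79

L = 222/79 = 2.8101 bits/symbol


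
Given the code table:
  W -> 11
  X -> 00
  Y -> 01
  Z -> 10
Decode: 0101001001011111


Decoding:
01 -> Y
01 -> Y
00 -> X
10 -> Z
01 -> Y
01 -> Y
11 -> W
11 -> W


Result: YYXZYYWW


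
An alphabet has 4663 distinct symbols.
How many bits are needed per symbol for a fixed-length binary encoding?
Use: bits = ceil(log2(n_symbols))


log2(4663) = 12.187
Bracket: 2^12 = 4096 < 4663 <= 2^13 = 8192
So ceil(log2(4663)) = 13

bits = ceil(log2(4663)) = ceil(12.187) = 13 bits


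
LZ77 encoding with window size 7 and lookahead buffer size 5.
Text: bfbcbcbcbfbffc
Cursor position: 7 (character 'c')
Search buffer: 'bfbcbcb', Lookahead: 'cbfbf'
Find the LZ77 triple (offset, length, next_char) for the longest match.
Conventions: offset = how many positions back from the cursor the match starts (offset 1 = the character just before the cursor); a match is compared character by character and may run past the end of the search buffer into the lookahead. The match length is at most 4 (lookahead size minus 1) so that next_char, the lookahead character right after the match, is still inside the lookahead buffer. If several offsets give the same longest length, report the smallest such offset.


Try each offset into the search buffer:
  offset=1 (pos 6, char 'b'): match length 0
  offset=2 (pos 5, char 'c'): match length 2
  offset=3 (pos 4, char 'b'): match length 0
  offset=4 (pos 3, char 'c'): match length 2
  offset=5 (pos 2, char 'b'): match length 0
  offset=6 (pos 1, char 'f'): match length 0
  offset=7 (pos 0, char 'b'): match length 0
Longest match has length 2, found at offsets 2, 4; take the smallest, offset 2.
next_char = character at position 7 + 2 = 9 -> 'f'

Best match: offset=2, length=2 (matching 'cb' starting at position 5)
LZ77 triple: (2, 2, 'f')


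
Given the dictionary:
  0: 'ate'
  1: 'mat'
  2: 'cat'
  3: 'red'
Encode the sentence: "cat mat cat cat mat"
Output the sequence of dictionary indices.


Look up each word in the dictionary:
  'cat' -> 2
  'mat' -> 1
  'cat' -> 2
  'cat' -> 2
  'mat' -> 1

Encoded: [2, 1, 2, 2, 1]


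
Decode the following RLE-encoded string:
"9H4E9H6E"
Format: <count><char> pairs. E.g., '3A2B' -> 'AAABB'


Expanding each <count><char> pair:
  9H -> 'HHHHHHHHH'
  4E -> 'EEEE'
  9H -> 'HHHHHHHHH'
  6E -> 'EEEEEE'

Decoded = HHHHHHHHHEEEEHHHHHHHHHEEEEEE


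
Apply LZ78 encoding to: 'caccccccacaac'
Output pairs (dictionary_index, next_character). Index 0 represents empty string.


LZ78 encoding steps:
Dictionary: {0: ''}
Step 1: w='' (idx 0), next='c' -> output (0, 'c'), add 'c' as idx 1
Step 2: w='' (idx 0), next='a' -> output (0, 'a'), add 'a' as idx 2
Step 3: w='c' (idx 1), next='c' -> output (1, 'c'), add 'cc' as idx 3
Step 4: w='cc' (idx 3), next='c' -> output (3, 'c'), add 'ccc' as idx 4
Step 5: w='c' (idx 1), next='a' -> output (1, 'a'), add 'ca' as idx 5
Step 6: w='ca' (idx 5), next='a' -> output (5, 'a'), add 'caa' as idx 6
Step 7: w='c' (idx 1), end of input -> output (1, '')


Encoded: [(0, 'c'), (0, 'a'), (1, 'c'), (3, 'c'), (1, 'a'), (5, 'a'), (1, '')]


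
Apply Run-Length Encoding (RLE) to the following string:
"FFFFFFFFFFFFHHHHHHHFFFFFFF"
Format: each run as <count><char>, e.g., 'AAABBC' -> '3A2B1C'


Scanning runs left to right:
  i=0: run of 'F' x 12 -> '12F'
  i=12: run of 'H' x 7 -> '7H'
  i=19: run of 'F' x 7 -> '7F'

RLE = 12F7H7F


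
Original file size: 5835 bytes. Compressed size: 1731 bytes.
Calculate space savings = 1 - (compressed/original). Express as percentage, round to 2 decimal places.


ratio = compressed/original = 1731/5835 = 0.296658
savings = 1 - ratio = 1 - 0.296658 = 0.703342
as a percentage: 0.703342 * 100 = 70.33%

Space savings = 1 - 1731/5835 = 70.33%


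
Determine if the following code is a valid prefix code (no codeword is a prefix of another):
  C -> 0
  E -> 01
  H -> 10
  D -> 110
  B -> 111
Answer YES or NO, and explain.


Checking each pair (does one codeword prefix another?):
  C='0' vs E='01': prefix -- VIOLATION

NO -- this is NOT a valid prefix code. C (0) is a prefix of E (01).


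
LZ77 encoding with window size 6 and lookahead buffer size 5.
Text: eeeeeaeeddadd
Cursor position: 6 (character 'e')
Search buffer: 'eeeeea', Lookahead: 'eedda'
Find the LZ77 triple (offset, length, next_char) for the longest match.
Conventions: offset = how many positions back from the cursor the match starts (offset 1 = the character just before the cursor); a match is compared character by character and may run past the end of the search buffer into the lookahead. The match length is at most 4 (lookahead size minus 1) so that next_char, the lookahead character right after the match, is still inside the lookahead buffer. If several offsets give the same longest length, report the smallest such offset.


Try each offset into the search buffer:
  offset=1 (pos 5, char 'a'): match length 0
  offset=2 (pos 4, char 'e'): match length 1
  offset=3 (pos 3, char 'e'): match length 2
  offset=4 (pos 2, char 'e'): match length 2
  offset=5 (pos 1, char 'e'): match length 2
  offset=6 (pos 0, char 'e'): match length 2
Longest match has length 2, found at offsets 3, 4, 5, 6; take the smallest, offset 3.
next_char = character at position 6 + 2 = 8 -> 'd'

Best match: offset=3, length=2 (matching 'ee' starting at position 3)
LZ77 triple: (3, 2, 'd')


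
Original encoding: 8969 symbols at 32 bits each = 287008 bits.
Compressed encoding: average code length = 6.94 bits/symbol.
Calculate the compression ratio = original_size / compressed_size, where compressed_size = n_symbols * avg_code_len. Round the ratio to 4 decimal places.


original_size = n_symbols * orig_bits = 8969 * 32 = 287008 bits
compressed_size = n_symbols * avg_code_len = 8969 * 6.94 = 62244.86 bits
ratio = original_size / compressed_size = 287008 / 62244.86 = 4.611

Compression ratio = 4.611


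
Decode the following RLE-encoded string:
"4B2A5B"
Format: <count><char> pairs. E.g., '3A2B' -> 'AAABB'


Expanding each <count><char> pair:
  4B -> 'BBBB'
  2A -> 'AA'
  5B -> 'BBBBB'

Decoded = BBBBAABBBBB


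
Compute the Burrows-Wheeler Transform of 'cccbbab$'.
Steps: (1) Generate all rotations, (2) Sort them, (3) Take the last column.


Rotations (sorted):
  0: $cccbbab -> last char: b
  1: ab$cccbb -> last char: b
  2: b$cccbba -> last char: a
  3: bab$cccb -> last char: b
  4: bbab$ccc -> last char: c
  5: cbbab$cc -> last char: c
  6: ccbbab$c -> last char: c
  7: cccbbab$ -> last char: $


BWT = bbabccc$


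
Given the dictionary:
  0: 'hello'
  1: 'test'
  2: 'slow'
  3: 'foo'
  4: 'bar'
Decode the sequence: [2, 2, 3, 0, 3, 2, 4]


Look up each index in the dictionary:
  2 -> 'slow'
  2 -> 'slow'
  3 -> 'foo'
  0 -> 'hello'
  3 -> 'foo'
  2 -> 'slow'
  4 -> 'bar'

Decoded: "slow slow foo hello foo slow bar"


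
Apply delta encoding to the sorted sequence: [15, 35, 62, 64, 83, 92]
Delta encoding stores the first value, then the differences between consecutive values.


First value: 15
Deltas:
  35 - 15 = 20
  62 - 35 = 27
  64 - 62 = 2
  83 - 64 = 19
  92 - 83 = 9


Delta encoded: [15, 20, 27, 2, 19, 9]


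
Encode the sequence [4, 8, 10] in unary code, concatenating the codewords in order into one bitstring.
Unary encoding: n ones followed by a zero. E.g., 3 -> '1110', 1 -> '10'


Encode each number as n ones followed by a terminating 0:
  4 -> 11110 (5 bits)
  8 -> 111111110 (9 bits)
  10 -> 11111111110 (11 bits)
Total length = 5 + 9 + 11 = 25 bits.

Unary([4, 8, 10]) = 1111011111111011111111110 (25 bits)


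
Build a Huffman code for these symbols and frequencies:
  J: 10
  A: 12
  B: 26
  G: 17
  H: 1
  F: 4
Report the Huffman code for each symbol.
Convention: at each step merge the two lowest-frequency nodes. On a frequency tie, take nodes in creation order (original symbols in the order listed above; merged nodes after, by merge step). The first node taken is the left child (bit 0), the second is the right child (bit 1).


Huffman tree construction:
Step 1: Merge H(1) + F(4) = 5
Step 2: Merge (H+F)(5) + J(10) = 15
Step 3: Merge A(12) + ((H+F)+J)(15) = 27
Step 4: Merge G(17) + B(26) = 43
Step 5: Merge (A+((H+F)+J))(27) + (G+B)(43) = 70
Read each symbol's code off the tree from the root (left child = 0, right child = 1).

Codes:
  J: 011 (length 3)
  A: 00 (length 2)
  B: 11 (length 2)
  G: 10 (length 2)
  H: 0100 (length 4)
  F: 0101 (length 4)
Average code length: 160/70 = 2.2857 bits/symbol


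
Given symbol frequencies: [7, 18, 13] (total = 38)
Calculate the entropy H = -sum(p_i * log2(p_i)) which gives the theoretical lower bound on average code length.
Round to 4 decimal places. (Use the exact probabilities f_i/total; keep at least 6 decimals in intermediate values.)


Per-symbol terms -p_i * log2(p_i) with p_i = f_i/38:
  p = 7/38 = 0.184211: log2(p) = -2.440573, -p*log2(p) = 0.449579
  p = 18/38 = 0.473684: log2(p) = -1.078003, -p*log2(p) = 0.510633
  p = 13/38 = 0.342105: log2(p) = -1.547488, -p*log2(p) = 0.529404
H = 0.449579 + 0.510633 + 0.529404 = 1.489616

H = 1.4896 bits/symbol


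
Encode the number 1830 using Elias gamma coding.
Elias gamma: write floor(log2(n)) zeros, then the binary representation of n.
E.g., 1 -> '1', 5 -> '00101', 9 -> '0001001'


num_bits = floor(log2(1830)) + 1 = 11
leading_zeros = num_bits - 1 = 10
binary(1830) = 11100100110

Elias gamma(1830) = '0000000000' + '11100100110' = 000000000011100100110 (21 bits)


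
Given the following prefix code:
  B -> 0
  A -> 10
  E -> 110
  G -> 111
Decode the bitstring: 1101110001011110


Decoding step by step:
Bits 110 -> E
Bits 111 -> G
Bits 0 -> B
Bits 0 -> B
Bits 0 -> B
Bits 10 -> A
Bits 111 -> G
Bits 10 -> A


Decoded message: EGBBBAGA


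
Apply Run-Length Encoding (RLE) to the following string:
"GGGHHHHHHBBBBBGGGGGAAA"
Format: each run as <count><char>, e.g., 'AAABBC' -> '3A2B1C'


Scanning runs left to right:
  i=0: run of 'G' x 3 -> '3G'
  i=3: run of 'H' x 6 -> '6H'
  i=9: run of 'B' x 5 -> '5B'
  i=14: run of 'G' x 5 -> '5G'
  i=19: run of 'A' x 3 -> '3A'

RLE = 3G6H5B5G3A


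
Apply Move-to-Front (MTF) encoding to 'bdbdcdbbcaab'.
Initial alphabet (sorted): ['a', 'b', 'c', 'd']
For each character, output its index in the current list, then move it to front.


MTF encoding:
'b': index 1 in ['a', 'b', 'c', 'd'] -> ['b', 'a', 'c', 'd']
'd': index 3 in ['b', 'a', 'c', 'd'] -> ['d', 'b', 'a', 'c']
'b': index 1 in ['d', 'b', 'a', 'c'] -> ['b', 'd', 'a', 'c']
'd': index 1 in ['b', 'd', 'a', 'c'] -> ['d', 'b', 'a', 'c']
'c': index 3 in ['d', 'b', 'a', 'c'] -> ['c', 'd', 'b', 'a']
'd': index 1 in ['c', 'd', 'b', 'a'] -> ['d', 'c', 'b', 'a']
'b': index 2 in ['d', 'c', 'b', 'a'] -> ['b', 'd', 'c', 'a']
'b': index 0 in ['b', 'd', 'c', 'a'] -> ['b', 'd', 'c', 'a']
'c': index 2 in ['b', 'd', 'c', 'a'] -> ['c', 'b', 'd', 'a']
'a': index 3 in ['c', 'b', 'd', 'a'] -> ['a', 'c', 'b', 'd']
'a': index 0 in ['a', 'c', 'b', 'd'] -> ['a', 'c', 'b', 'd']
'b': index 2 in ['a', 'c', 'b', 'd'] -> ['b', 'a', 'c', 'd']


Output: [1, 3, 1, 1, 3, 1, 2, 0, 2, 3, 0, 2]


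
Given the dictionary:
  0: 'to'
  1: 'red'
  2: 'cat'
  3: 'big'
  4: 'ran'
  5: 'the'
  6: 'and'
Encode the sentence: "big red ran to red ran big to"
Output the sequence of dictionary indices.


Look up each word in the dictionary:
  'big' -> 3
  'red' -> 1
  'ran' -> 4
  'to' -> 0
  'red' -> 1
  'ran' -> 4
  'big' -> 3
  'to' -> 0

Encoded: [3, 1, 4, 0, 1, 4, 3, 0]


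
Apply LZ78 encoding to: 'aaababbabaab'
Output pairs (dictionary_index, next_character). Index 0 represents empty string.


LZ78 encoding steps:
Dictionary: {0: ''}
Step 1: w='' (idx 0), next='a' -> output (0, 'a'), add 'a' as idx 1
Step 2: w='a' (idx 1), next='a' -> output (1, 'a'), add 'aa' as idx 2
Step 3: w='' (idx 0), next='b' -> output (0, 'b'), add 'b' as idx 3
Step 4: w='a' (idx 1), next='b' -> output (1, 'b'), add 'ab' as idx 4
Step 5: w='b' (idx 3), next='a' -> output (3, 'a'), add 'ba' as idx 5
Step 6: w='ba' (idx 5), next='a' -> output (5, 'a'), add 'baa' as idx 6
Step 7: w='b' (idx 3), end of input -> output (3, '')


Encoded: [(0, 'a'), (1, 'a'), (0, 'b'), (1, 'b'), (3, 'a'), (5, 'a'), (3, '')]


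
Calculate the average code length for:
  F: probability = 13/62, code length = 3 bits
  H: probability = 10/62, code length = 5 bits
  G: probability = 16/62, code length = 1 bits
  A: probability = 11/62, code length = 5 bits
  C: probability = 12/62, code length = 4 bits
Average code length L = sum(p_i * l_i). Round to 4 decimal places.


Weighted contributions p_i * l_i:
  F: (13/62) * 3 = 39/62
  H: (10/62) * 5 = 50/62
  G: (16/62) * 1 = 16/62
  A: (11/62) * 5 = 55/62
  C: (12/62) * 4 = 48/62
Sum = (39 + 50 + 16 + 55 + 48)/62 = 208/62

L = 208/62 = 3.3548 bits/symbol


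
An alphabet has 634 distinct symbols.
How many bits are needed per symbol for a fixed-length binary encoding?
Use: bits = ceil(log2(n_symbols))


log2(634) = 9.3083
Bracket: 2^9 = 512 < 634 <= 2^10 = 1024
So ceil(log2(634)) = 10

bits = ceil(log2(634)) = ceil(9.3083) = 10 bits


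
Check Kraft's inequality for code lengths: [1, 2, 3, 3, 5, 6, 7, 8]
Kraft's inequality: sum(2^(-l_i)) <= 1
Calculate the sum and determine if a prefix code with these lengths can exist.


Sum = 2^(-1) + 2^(-2) + 2^(-3) + 2^(-3) + 2^(-5) + 2^(-6) + 2^(-7) + 2^(-8)
    = 0.5 + 0.25 + 0.125 + 0.125 + 0.03125 + 0.015625 + 0.0078125 + 0.00390625
    = 271/256 = 1.05859375
Since 1.05859375 > 1, Kraft's inequality is NOT satisfied.
A prefix code with these lengths CANNOT exist.

Kraft sum = 1.05859375. Not satisfied.


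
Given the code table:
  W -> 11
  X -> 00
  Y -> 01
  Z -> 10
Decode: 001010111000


Decoding:
00 -> X
10 -> Z
10 -> Z
11 -> W
10 -> Z
00 -> X


Result: XZZWZX


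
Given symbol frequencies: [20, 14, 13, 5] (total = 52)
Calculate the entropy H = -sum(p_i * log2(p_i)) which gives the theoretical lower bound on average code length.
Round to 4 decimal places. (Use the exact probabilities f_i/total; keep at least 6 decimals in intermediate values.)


Per-symbol terms -p_i * log2(p_i) with p_i = f_i/52:
  p = 20/52 = 0.384615: log2(p) = -1.378512, -p*log2(p) = 0.530197
  p = 14/52 = 0.269231: log2(p) = -1.893085, -p*log2(p) = 0.509677
  p = 13/52 = 0.250000: log2(p) = -2.000000, -p*log2(p) = 0.500000
  p = 5/52 = 0.096154: log2(p) = -3.378512, -p*log2(p) = 0.324857
H = 0.530197 + 0.509677 + 0.500000 + 0.324857 = 1.864731

H = 1.8647 bits/symbol


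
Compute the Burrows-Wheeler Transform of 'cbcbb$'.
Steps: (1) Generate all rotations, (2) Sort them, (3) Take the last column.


Rotations (sorted):
  0: $cbcbb -> last char: b
  1: b$cbcb -> last char: b
  2: bb$cbc -> last char: c
  3: bcbb$c -> last char: c
  4: cbb$cb -> last char: b
  5: cbcbb$ -> last char: $


BWT = bbccb$


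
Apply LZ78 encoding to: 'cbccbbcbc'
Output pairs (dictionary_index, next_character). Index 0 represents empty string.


LZ78 encoding steps:
Dictionary: {0: ''}
Step 1: w='' (idx 0), next='c' -> output (0, 'c'), add 'c' as idx 1
Step 2: w='' (idx 0), next='b' -> output (0, 'b'), add 'b' as idx 2
Step 3: w='c' (idx 1), next='c' -> output (1, 'c'), add 'cc' as idx 3
Step 4: w='b' (idx 2), next='b' -> output (2, 'b'), add 'bb' as idx 4
Step 5: w='c' (idx 1), next='b' -> output (1, 'b'), add 'cb' as idx 5
Step 6: w='c' (idx 1), end of input -> output (1, '')


Encoded: [(0, 'c'), (0, 'b'), (1, 'c'), (2, 'b'), (1, 'b'), (1, '')]


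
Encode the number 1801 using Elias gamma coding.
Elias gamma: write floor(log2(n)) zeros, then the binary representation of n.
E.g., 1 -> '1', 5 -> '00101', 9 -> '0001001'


num_bits = floor(log2(1801)) + 1 = 11
leading_zeros = num_bits - 1 = 10
binary(1801) = 11100001001

Elias gamma(1801) = '0000000000' + '11100001001' = 000000000011100001001 (21 bits)


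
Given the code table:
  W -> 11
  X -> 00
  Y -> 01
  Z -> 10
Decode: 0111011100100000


Decoding:
01 -> Y
11 -> W
01 -> Y
11 -> W
00 -> X
10 -> Z
00 -> X
00 -> X


Result: YWYWXZXX


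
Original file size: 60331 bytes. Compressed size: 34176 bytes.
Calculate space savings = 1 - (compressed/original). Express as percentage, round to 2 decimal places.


ratio = compressed/original = 34176/60331 = 0.566475
savings = 1 - ratio = 1 - 0.566475 = 0.433525
as a percentage: 0.433525 * 100 = 43.35%

Space savings = 1 - 34176/60331 = 43.35%
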